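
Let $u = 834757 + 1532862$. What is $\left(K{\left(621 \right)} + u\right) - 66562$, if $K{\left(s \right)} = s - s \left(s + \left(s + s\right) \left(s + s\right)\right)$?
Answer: $-956016207$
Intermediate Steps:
$u = 2367619$
$K{\left(s \right)} = s - s \left(s + 4 s^{2}\right)$ ($K{\left(s \right)} = s - s \left(s + 2 s 2 s\right) = s - s \left(s + 4 s^{2}\right)$)
$\left(K{\left(621 \right)} + u\right) - 66562 = \left(621 \left(1 - 621 - 4 \cdot 621^{2}\right) + 2367619\right) - 66562 = \left(621 \left(1 - 621 - 1542564\right) + 2367619\right) - 66562 = \left(621 \left(-1543184\right) + 2367619\right) - 66562 = \left(-958317264 + 2367619\right) - 66562 = -955949645 - 66562 = -956016207$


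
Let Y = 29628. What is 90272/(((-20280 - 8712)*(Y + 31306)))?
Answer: -2821/55206204 ≈ -5.1099e-5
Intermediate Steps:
90272/(((-20280 - 8712)*(Y + 31306))) = 90272/(((-20280 - 8712)*(29628 + 31306))) = 90272/((-28992*60934)) = 90272/(-1766598528) = 90272*(-1/1766598528) = -2821/55206204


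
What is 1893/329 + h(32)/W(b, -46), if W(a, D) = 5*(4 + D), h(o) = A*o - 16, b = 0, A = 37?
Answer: 947/4935 ≈ 0.19189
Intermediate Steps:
h(o) = -16 + 37*o (h(o) = 37*o - 16 = -16 + 37*o)
W(a, D) = 20 + 5*D
1893/329 + h(32)/W(b, -46) = 1893/329 + (-16 + 37*32)/(20 + 5*(-46)) = 1893*(1/329) + (-16 + 1184)/(20 - 230) = 1893/329 + 1168/(-210) = 1893/329 + 1168*(-1/210) = 1893/329 - 584/105 = 947/4935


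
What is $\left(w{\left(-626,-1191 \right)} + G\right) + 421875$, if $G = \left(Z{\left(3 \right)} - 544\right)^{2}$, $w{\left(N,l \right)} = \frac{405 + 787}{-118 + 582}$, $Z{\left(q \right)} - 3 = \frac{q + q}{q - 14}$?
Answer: $\frac{5018916021}{7018} \approx 7.1515 \cdot 10^{5}$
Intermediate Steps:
$Z{\left(q \right)} = 3 + \frac{2 q}{-14 + q}$ ($Z{\left(q \right)} = 3 + \frac{q + q}{q - 14} = 3 + \frac{2 q}{-14 + q}$)
$w{\left(N,l \right)} = \frac{149}{58}$ ($w{\left(N,l \right)} = \frac{1192}{464} = 1192 \cdot \frac{1}{464} = \frac{149}{58}$)
$G = \frac{35485849}{121}$ ($G = \left(\frac{-42 + 5 \cdot 3}{-14 + 3} - 544\right)^{2} = \left(\frac{-42 + 15}{-11} - 544\right)^{2} = \left(\left(- \frac{1}{11}\right) \left(-27\right) - 544\right)^{2} = \left(\frac{27}{11} - 544\right)^{2} = \left(- \frac{5957}{11}\right)^{2} = \frac{35485849}{121} \approx 2.9327 \cdot 10^{5}$)
$\left(w{\left(-626,-1191 \right)} + G\right) + 421875 = \left(\frac{149}{58} + \frac{35485849}{121}\right) + 421875 = \frac{2058197271}{7018} + 421875 = \frac{5018916021}{7018}$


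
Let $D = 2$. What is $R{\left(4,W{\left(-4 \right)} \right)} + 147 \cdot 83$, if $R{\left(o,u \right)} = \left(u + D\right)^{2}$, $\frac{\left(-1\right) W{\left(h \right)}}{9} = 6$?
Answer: $14905$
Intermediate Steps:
$W{\left(h \right)} = -54$ ($W{\left(h \right)} = \left(-9\right) 6 = -54$)
$R{\left(o,u \right)} = \left(2 + u\right)^{2}$ ($R{\left(o,u \right)} = \left(u + 2\right)^{2} = \left(2 + u\right)^{2}$)
$R{\left(4,W{\left(-4 \right)} \right)} + 147 \cdot 83 = \left(2 - 54\right)^{2} + 147 \cdot 83 = \left(-52\right)^{2} + 12201 = 2704 + 12201 = 14905$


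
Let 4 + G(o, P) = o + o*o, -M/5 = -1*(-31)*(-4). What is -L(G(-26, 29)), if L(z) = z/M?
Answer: -323/310 ≈ -1.0419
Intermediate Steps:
M = 620 (M = -5*(-1*(-31))*(-4) = -155*(-4) = -5*(-124) = 620)
G(o, P) = -4 + o + o² (G(o, P) = -4 + (o + o*o) = -4 + (o + o²) = -4 + o + o²)
L(z) = z/620
-L(G(-26, 29)) = -(-4 - 26 + (-26)²)/620 = -(-4 - 26 + 676)/620 = -646/620 = -1*323/310 = -323/310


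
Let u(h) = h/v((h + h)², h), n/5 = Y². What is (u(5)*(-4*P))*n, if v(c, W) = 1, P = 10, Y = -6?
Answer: -36000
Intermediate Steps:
n = 180 (n = 5*(-6)² = 5*36 = 180)
u(h) = h (u(h) = h/1 = h*1 = h)
(u(5)*(-4*P))*n = (5*(-4*10))*180 = (5*(-40))*180 = -200*180 = -36000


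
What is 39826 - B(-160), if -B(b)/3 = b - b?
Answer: 39826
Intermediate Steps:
B(b) = 0 (B(b) = -3*(b - b) = -3*0 = 0)
39826 - B(-160) = 39826 - 1*0 = 39826 + 0 = 39826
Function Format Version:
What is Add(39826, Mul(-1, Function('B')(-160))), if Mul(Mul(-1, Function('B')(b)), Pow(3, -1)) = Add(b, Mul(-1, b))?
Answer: 39826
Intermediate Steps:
Function('B')(b) = 0 (Function('B')(b) = Mul(-3, Add(b, Mul(-1, b))) = Mul(-3, 0) = 0)
Add(39826, Mul(-1, Function('B')(-160))) = Add(39826, Mul(-1, 0)) = Add(39826, 0) = 39826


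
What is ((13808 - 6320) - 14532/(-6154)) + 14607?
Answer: 67993581/3077 ≈ 22097.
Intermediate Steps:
((13808 - 6320) - 14532/(-6154)) + 14607 = (7488 - 14532*(-1/6154)) + 14607 = (7488 + 7266/3077) + 14607 = 23047842/3077 + 14607 = 67993581/3077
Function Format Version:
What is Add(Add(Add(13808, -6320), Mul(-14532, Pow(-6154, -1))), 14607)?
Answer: Rational(67993581, 3077) ≈ 22097.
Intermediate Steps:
Add(Add(Add(13808, -6320), Mul(-14532, Pow(-6154, -1))), 14607) = Add(Add(7488, Mul(-14532, Rational(-1, 6154))), 14607) = Add(Add(7488, Rational(7266, 3077)), 14607) = Add(Rational(23047842, 3077), 14607) = Rational(67993581, 3077)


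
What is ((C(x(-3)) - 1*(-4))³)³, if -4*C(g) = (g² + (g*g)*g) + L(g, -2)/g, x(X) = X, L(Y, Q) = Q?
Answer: 3814697265625/19683 ≈ 1.9381e+8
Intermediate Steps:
C(g) = 1/(2*g) - g²/4 - g³/4 (C(g) = -((g² + (g*g)*g) - 2/g)/4 = -((g² + g²*g) - 2/g)/4 = -((g² + g³) - 2/g)/4 = -(g² + g³ - 2/g)/4 = 1/(2*g) - g²/4 - g³/4)
((C(x(-3)) - 1*(-4))³)³ = (((¼)*(2 - 1*(-3)³ - 1*(-3)⁴)/(-3) - 1*(-4))³)³ = (((¼)*(-⅓)*(2 - 1*(-27) - 1*81) + 4)³)³ = (((¼)*(-⅓)*(2 + 27 - 81) + 4)³)³ = (((¼)*(-⅓)*(-52) + 4)³)³ = ((13/3 + 4)³)³ = ((25/3)³)³ = (15625/27)³ = 3814697265625/19683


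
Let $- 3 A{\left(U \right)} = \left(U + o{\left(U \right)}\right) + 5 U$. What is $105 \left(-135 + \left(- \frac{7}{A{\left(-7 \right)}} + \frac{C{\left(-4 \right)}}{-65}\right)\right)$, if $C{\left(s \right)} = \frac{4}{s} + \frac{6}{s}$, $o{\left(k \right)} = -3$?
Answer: $- \frac{369719}{26} \approx -14220.0$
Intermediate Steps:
$A{\left(U \right)} = 1 - 2 U$ ($A{\left(U \right)} = - \frac{\left(U - 3\right) + 5 U}{3} = - \frac{\left(-3 + U\right) + 5 U}{3} = - \frac{-3 + 6 U}{3} = 1 - 2 U$)
$C{\left(s \right)} = \frac{10}{s}$
$105 \left(-135 + \left(- \frac{7}{A{\left(-7 \right)}} + \frac{C{\left(-4 \right)}}{-65}\right)\right) = 105 \left(-135 + \left(- \frac{7}{1 - -14} + \frac{10 \frac{1}{-4}}{-65}\right)\right) = 105 \left(-135 + \left(- \frac{7}{1 + 14} + 10 \left(- \frac{1}{4}\right) \left(- \frac{1}{65}\right)\right)\right) = 105 \left(-135 - \left(- \frac{1}{26} + \frac{7}{15}\right)\right) = 105 \left(-135 + \left(\left(-7\right) \frac{1}{15} + \frac{1}{26}\right)\right) = 105 \left(-135 + \left(- \frac{7}{15} + \frac{1}{26}\right)\right) = 105 \left(-135 - \frac{167}{390}\right) = 105 \left(- \frac{52817}{390}\right) = - \frac{369719}{26}$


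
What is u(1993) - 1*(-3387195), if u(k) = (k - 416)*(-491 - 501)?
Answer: 1822811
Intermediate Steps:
u(k) = 412672 - 992*k (u(k) = (-416 + k)*(-992) = 412672 - 992*k)
u(1993) - 1*(-3387195) = (412672 - 992*1993) - 1*(-3387195) = (412672 - 1977056) + 3387195 = -1564384 + 3387195 = 1822811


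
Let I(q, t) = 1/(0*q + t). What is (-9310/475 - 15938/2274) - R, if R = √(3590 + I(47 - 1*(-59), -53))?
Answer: -151271/5685 - 81*√1537/53 ≈ -86.525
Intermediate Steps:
I(q, t) = 1/t (I(q, t) = 1/(0 + t) = 1/t)
R = 81*√1537/53 (R = √(3590 + 1/(-53)) = √(3590 - 1/53) = √(190269/53) = 81*√1537/53 ≈ 59.916)
(-9310/475 - 15938/2274) - R = (-9310/475 - 15938/2274) - 81*√1537/53 = (-9310*1/475 - 15938*1/2274) - 81*√1537/53 = (-98/5 - 7969/1137) - 81*√1537/53 = -151271/5685 - 81*√1537/53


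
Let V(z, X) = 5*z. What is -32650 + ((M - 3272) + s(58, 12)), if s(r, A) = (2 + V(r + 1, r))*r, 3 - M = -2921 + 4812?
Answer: -20584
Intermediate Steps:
M = -1888 (M = 3 - (-2921 + 4812) = 3 - 1*1891 = 3 - 1891 = -1888)
s(r, A) = r*(7 + 5*r) (s(r, A) = (2 + 5*(r + 1))*r = (2 + 5*(1 + r))*r = (2 + (5 + 5*r))*r = (7 + 5*r)*r = r*(7 + 5*r))
-32650 + ((M - 3272) + s(58, 12)) = -32650 + ((-1888 - 3272) + 58*(7 + 5*58)) = -32650 + (-5160 + 58*(7 + 290)) = -32650 + (-5160 + 58*297) = -32650 + (-5160 + 17226) = -32650 + 12066 = -20584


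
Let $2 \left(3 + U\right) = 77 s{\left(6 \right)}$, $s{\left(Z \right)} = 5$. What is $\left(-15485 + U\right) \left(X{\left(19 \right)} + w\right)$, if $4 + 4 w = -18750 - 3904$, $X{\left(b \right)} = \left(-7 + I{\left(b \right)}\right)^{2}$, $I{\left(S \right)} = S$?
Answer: $\frac{337755231}{4} \approx 8.4439 \cdot 10^{7}$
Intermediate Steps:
$X{\left(b \right)} = \left(-7 + b\right)^{2}$
$U = \frac{379}{2}$ ($U = -3 + \frac{77 \cdot 5}{2} = -3 + \frac{1}{2} \cdot 385 = -3 + \frac{385}{2} = \frac{379}{2} \approx 189.5$)
$w = - \frac{11329}{2}$ ($w = -1 + \frac{-18750 - 3904}{4} = -1 + \frac{1}{4} \left(-22654\right) = -1 - \frac{11327}{2} = - \frac{11329}{2} \approx -5664.5$)
$\left(-15485 + U\right) \left(X{\left(19 \right)} + w\right) = \left(-15485 + \frac{379}{2}\right) \left(\left(-7 + 19\right)^{2} - \frac{11329}{2}\right) = - \frac{30591 \left(12^{2} - \frac{11329}{2}\right)}{2} = - \frac{30591 \left(144 - \frac{11329}{2}\right)}{2} = \left(- \frac{30591}{2}\right) \left(- \frac{11041}{2}\right) = \frac{337755231}{4}$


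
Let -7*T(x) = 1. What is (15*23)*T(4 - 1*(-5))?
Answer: -345/7 ≈ -49.286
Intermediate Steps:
T(x) = -⅐ (T(x) = -⅐*1 = -⅐)
(15*23)*T(4 - 1*(-5)) = (15*23)*(-⅐) = 345*(-⅐) = -345/7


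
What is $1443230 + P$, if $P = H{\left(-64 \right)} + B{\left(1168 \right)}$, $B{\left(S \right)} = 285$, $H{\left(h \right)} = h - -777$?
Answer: $1444228$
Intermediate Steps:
$H{\left(h \right)} = 777 + h$ ($H{\left(h \right)} = h + 777 = 777 + h$)
$P = 998$ ($P = \left(777 - 64\right) + 285 = 713 + 285 = 998$)
$1443230 + P = 1443230 + 998 = 1444228$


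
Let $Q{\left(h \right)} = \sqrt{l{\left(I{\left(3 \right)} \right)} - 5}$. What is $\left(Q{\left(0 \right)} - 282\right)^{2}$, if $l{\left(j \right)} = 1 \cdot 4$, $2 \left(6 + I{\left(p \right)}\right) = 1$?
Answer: $\left(282 - i\right)^{2} \approx 79523.0 - 564.0 i$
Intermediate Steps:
$I{\left(p \right)} = - \frac{11}{2}$ ($I{\left(p \right)} = -6 + \frac{1}{2} \cdot 1 = -6 + \frac{1}{2} = - \frac{11}{2}$)
$l{\left(j \right)} = 4$
$Q{\left(h \right)} = i$ ($Q{\left(h \right)} = \sqrt{4 - 5} = \sqrt{-1} = i$)
$\left(Q{\left(0 \right)} - 282\right)^{2} = \left(i - 282\right)^{2} = \left(-282 + i\right)^{2}$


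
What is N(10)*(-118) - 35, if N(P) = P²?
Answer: -11835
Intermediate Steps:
N(10)*(-118) - 35 = 10²*(-118) - 35 = 100*(-118) - 35 = -11800 - 35 = -11835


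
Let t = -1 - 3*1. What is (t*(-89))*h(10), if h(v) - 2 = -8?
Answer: -2136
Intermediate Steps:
h(v) = -6 (h(v) = 2 - 8 = -6)
t = -4 (t = -1 - 3 = -4)
(t*(-89))*h(10) = -4*(-89)*(-6) = 356*(-6) = -2136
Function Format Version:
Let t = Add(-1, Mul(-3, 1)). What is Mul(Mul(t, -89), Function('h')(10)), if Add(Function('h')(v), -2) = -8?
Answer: -2136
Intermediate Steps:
Function('h')(v) = -6 (Function('h')(v) = Add(2, -8) = -6)
t = -4 (t = Add(-1, -3) = -4)
Mul(Mul(t, -89), Function('h')(10)) = Mul(Mul(-4, -89), -6) = Mul(356, -6) = -2136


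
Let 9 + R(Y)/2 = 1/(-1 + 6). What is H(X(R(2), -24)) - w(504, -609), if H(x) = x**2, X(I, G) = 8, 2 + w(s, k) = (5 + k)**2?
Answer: -364750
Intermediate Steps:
w(s, k) = -2 + (5 + k)**2
R(Y) = -88/5 (R(Y) = -18 + 2/(-1 + 6) = -18 + 2/5 = -88/5)
H(X(R(2), -24)) - w(504, -609) = 8**2 - (-2 + (5 - 609)**2) = 64 - (-2 + (-604)**2) = 64 - (-2 + 364816) = 64 - 1*364814 = 64 - 364814 = -364750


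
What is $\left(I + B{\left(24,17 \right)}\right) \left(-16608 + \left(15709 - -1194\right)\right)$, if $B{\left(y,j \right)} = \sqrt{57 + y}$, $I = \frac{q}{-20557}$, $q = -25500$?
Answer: $\frac{62101335}{20557} \approx 3020.9$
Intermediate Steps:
$I = \frac{25500}{20557}$ ($I = - \frac{25500}{-20557} = \left(-25500\right) \left(- \frac{1}{20557}\right) = \frac{25500}{20557} \approx 1.2405$)
$\left(I + B{\left(24,17 \right)}\right) \left(-16608 + \left(15709 - -1194\right)\right) = \left(\frac{25500}{20557} + \sqrt{57 + 24}\right) \left(-16608 + \left(15709 - -1194\right)\right) = \left(\frac{25500}{20557} + \sqrt{81}\right) \left(-16608 + \left(15709 + 1194\right)\right) = \left(\frac{25500}{20557} + 9\right) \left(-16608 + 16903\right) = \frac{210513}{20557} \cdot 295 = \frac{62101335}{20557}$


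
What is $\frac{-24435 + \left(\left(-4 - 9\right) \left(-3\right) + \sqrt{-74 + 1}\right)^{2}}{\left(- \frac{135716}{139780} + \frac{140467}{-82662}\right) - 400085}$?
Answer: $\frac{66400790463330}{1155702682263463} - \frac{225312640020 i \sqrt{73}}{1155702682263463} \approx 0.057455 - 0.0016657 i$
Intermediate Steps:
$\frac{-24435 + \left(\left(-4 - 9\right) \left(-3\right) + \sqrt{-74 + 1}\right)^{2}}{\left(- \frac{135716}{139780} + \frac{140467}{-82662}\right) - 400085} = \frac{-24435 + \left(\left(-13\right) \left(-3\right) + \sqrt{-73}\right)^{2}}{\left(\left(-135716\right) \frac{1}{139780} + 140467 \left(- \frac{1}{82662}\right)\right) - 400085} = \frac{-24435 + \left(39 + i \sqrt{73}\right)^{2}}{\left(- \frac{33929}{34945} - \frac{140467}{82662}\right) - 400085} = \frac{-24435 + \left(39 + i \sqrt{73}\right)^{2}}{- \frac{7713258313}{2888623590} - 400085} = \frac{-24435 + \left(39 + i \sqrt{73}\right)^{2}}{- \frac{1155702682263463}{2888623590}} = \left(-24435 + \left(39 + i \sqrt{73}\right)^{2}\right) \left(- \frac{2888623590}{1155702682263463}\right) = \frac{70583517421650}{1155702682263463} - \frac{2888623590 \left(39 + i \sqrt{73}\right)^{2}}{1155702682263463}$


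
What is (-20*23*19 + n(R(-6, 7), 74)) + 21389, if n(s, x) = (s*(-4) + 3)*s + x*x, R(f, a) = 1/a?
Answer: 888142/49 ≈ 18125.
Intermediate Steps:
n(s, x) = x**2 + s*(3 - 4*s) (n(s, x) = (-4*s + 3)*s + x**2 = (3 - 4*s)*s + x**2 = s*(3 - 4*s) + x**2 = x**2 + s*(3 - 4*s))
(-20*23*19 + n(R(-6, 7), 74)) + 21389 = (-20*23*19 + (74**2 - 4*(1/7)**2 + 3/7)) + 21389 = (-460*19 + (5476 - 4*(1/7)**2 + 3*(1/7))) + 21389 = (-8740 + (5476 - 4*1/49 + 3/7)) + 21389 = (-8740 + (5476 - 4/49 + 3/7)) + 21389 = (-8740 + 268341/49) + 21389 = -159919/49 + 21389 = 888142/49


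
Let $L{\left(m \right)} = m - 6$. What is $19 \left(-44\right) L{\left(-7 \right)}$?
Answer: $10868$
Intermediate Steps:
$L{\left(m \right)} = -6 + m$ ($L{\left(m \right)} = m - 6 = -6 + m$)
$19 \left(-44\right) L{\left(-7 \right)} = 19 \left(-44\right) \left(-6 - 7\right) = \left(-836\right) \left(-13\right) = 10868$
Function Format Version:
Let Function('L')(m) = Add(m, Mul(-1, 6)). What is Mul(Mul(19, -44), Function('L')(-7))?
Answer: 10868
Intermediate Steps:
Function('L')(m) = Add(-6, m) (Function('L')(m) = Add(m, -6) = Add(-6, m))
Mul(Mul(19, -44), Function('L')(-7)) = Mul(Mul(19, -44), Add(-6, -7)) = Mul(-836, -13) = 10868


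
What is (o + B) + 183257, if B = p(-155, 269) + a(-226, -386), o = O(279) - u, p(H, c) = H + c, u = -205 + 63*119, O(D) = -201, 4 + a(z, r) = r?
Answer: 175488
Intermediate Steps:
a(z, r) = -4 + r
u = 7292 (u = -205 + 7497 = 7292)
o = -7493 (o = -201 - 1*7292 = -201 - 7292 = -7493)
B = -276 (B = (-155 + 269) + (-4 - 386) = 114 - 390 = -276)
(o + B) + 183257 = (-7493 - 276) + 183257 = -7769 + 183257 = 175488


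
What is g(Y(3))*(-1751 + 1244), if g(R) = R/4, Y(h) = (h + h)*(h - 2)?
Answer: -1521/2 ≈ -760.50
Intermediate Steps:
Y(h) = 2*h*(-2 + h) (Y(h) = (2*h)*(-2 + h) = 2*h*(-2 + h))
g(R) = R/4 (g(R) = R*(¼) = R/4)
g(Y(3))*(-1751 + 1244) = ((2*3*(-2 + 3))/4)*(-1751 + 1244) = ((2*3*1)/4)*(-507) = ((¼)*6)*(-507) = (3/2)*(-507) = -1521/2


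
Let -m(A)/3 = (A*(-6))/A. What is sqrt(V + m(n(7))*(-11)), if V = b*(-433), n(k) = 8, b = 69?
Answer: 5*I*sqrt(1203) ≈ 173.42*I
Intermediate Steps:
V = -29877 (V = 69*(-433) = -29877)
m(A) = 18 (m(A) = -3*A*(-6)/A = -3*(-6*A)/A = -3*(-6) = 18)
sqrt(V + m(n(7))*(-11)) = sqrt(-29877 + 18*(-11)) = sqrt(-29877 - 198) = sqrt(-30075) = 5*I*sqrt(1203)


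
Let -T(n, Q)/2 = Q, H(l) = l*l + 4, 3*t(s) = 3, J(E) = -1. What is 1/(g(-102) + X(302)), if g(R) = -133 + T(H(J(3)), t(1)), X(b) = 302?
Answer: 1/167 ≈ 0.0059880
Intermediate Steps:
t(s) = 1 (t(s) = (1/3)*3 = 1)
H(l) = 4 + l**2 (H(l) = l**2 + 4 = 4 + l**2)
T(n, Q) = -2*Q
g(R) = -135 (g(R) = -133 - 2*1 = -133 - 2 = -135)
1/(g(-102) + X(302)) = 1/(-135 + 302) = 1/167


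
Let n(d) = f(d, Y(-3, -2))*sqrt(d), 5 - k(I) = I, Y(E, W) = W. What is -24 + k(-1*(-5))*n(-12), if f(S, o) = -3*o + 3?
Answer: -24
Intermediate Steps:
f(S, o) = 3 - 3*o
k(I) = 5 - I
n(d) = 9*sqrt(d) (n(d) = (3 - 3*(-2))*sqrt(d) = (3 + 6)*sqrt(d) = 9*sqrt(d))
-24 + k(-1*(-5))*n(-12) = -24 + (5 - (-1)*(-5))*(9*sqrt(-12)) = -24 + (5 - 1*5)*(9*(2*I*sqrt(3))) = -24 + (5 - 5)*(18*I*sqrt(3)) = -24 + 0*(18*I*sqrt(3)) = -24 + 0 = -24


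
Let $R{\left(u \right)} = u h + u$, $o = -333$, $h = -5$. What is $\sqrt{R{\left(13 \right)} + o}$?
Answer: $i \sqrt{385} \approx 19.621 i$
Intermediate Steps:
$R{\left(u \right)} = - 4 u$ ($R{\left(u \right)} = u \left(-5\right) + u = - 5 u + u = - 4 u$)
$\sqrt{R{\left(13 \right)} + o} = \sqrt{\left(-4\right) 13 - 333} = \sqrt{-52 - 333} = \sqrt{-385} = i \sqrt{385}$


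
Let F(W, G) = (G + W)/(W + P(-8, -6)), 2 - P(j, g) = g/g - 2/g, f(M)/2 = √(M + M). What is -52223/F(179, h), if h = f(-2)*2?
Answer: -5038527263/96315 + 225185576*I/96315 ≈ -52313.0 + 2338.0*I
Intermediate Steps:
f(M) = 2*√2*√M (f(M) = 2*√(M + M) = 2*√(2*M) = 2*(√2*√M) = 2*√2*√M)
h = 8*I (h = (2*√2*√(-2))*2 = (2*√2*(I*√2))*2 = (4*I)*2 = 8*I ≈ 8.0*I)
P(j, g) = 1 + 2/g (P(j, g) = 2 - (g/g - 2/g) = 2 - (1 - 2/g) = 2 + (-1 + 2/g) = 1 + 2/g)
F(W, G) = (G + W)/(⅔ + W) (F(W, G) = (G + W)/(W + (2 - 6)/(-6)) = (G + W)/(W - ⅙*(-4)) = (G + W)/(W + ⅔) = (G + W)/(⅔ + W))
-52223/F(179, h) = -52223*(2 + 3*179)/(3*(8*I + 179)) = -52223*(2 + 537)*(179 - 8*I)/96315 = -(5038527263/96315 - 225185576*I/96315) = -52223*290521*(537/539 - 24*I/539)/288945 = -15171878183*(537/539 - 24*I/539)/288945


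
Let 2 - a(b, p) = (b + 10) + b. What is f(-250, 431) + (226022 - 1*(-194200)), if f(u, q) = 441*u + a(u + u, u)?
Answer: 310964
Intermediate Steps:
a(b, p) = -8 - 2*b (a(b, p) = 2 - ((b + 10) + b) = 2 - ((10 + b) + b) = 2 - (10 + 2*b) = 2 + (-10 - 2*b) = -8 - 2*b)
f(u, q) = -8 + 437*u (f(u, q) = 441*u + (-8 - 2*(u + u)) = 441*u + (-8 - 4*u) = -8 + 437*u)
f(-250, 431) + (226022 - 1*(-194200)) = (-8 + 437*(-250)) + (226022 - 1*(-194200)) = (-8 - 109250) + (226022 + 194200) = -109258 + 420222 = 310964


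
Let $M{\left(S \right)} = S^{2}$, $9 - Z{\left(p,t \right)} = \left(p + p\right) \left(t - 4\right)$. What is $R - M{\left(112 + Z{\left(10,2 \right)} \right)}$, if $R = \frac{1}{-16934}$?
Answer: $- \frac{438946215}{16934} \approx -25921.0$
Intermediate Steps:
$Z{\left(p,t \right)} = 9 - 2 p \left(-4 + t\right)$ ($Z{\left(p,t \right)} = 9 - \left(p + p\right) \left(t - 4\right) = 9 - 2 p \left(-4 + t\right)$)
$R = - \frac{1}{16934} \approx -5.9053 \cdot 10^{-5}$
$R - M{\left(112 + Z{\left(10,2 \right)} \right)} = - \frac{1}{16934} - \left(112 + \left(9 + 8 \cdot 10 - 20 \cdot 2\right)\right)^{2} = - \frac{1}{16934} - \left(112 + \left(9 + 80 - 40\right)\right)^{2} = - \frac{1}{16934} - \left(112 + 49\right)^{2} = - \frac{1}{16934} - 161^{2} = - \frac{1}{16934} - 25921 = - \frac{438946215}{16934}$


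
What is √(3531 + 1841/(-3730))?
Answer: √49119582970/3730 ≈ 59.418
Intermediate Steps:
√(3531 + 1841/(-3730)) = √(3531 + 1841*(-1/3730)) = √(3531 - 1841/3730) = √(13168789/3730) = √49119582970/3730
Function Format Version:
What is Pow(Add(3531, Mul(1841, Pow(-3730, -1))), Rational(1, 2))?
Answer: Mul(Rational(1, 3730), Pow(49119582970, Rational(1, 2))) ≈ 59.418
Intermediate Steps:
Pow(Add(3531, Mul(1841, Pow(-3730, -1))), Rational(1, 2)) = Pow(Add(3531, Mul(1841, Rational(-1, 3730))), Rational(1, 2)) = Pow(Add(3531, Rational(-1841, 3730)), Rational(1, 2)) = Pow(Rational(13168789, 3730), Rational(1, 2)) = Mul(Rational(1, 3730), Pow(49119582970, Rational(1, 2)))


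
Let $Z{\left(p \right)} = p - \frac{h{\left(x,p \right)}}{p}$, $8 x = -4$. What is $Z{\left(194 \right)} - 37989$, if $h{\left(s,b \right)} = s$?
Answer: $- \frac{14664459}{388} \approx -37795.0$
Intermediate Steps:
$x = - \frac{1}{2}$ ($x = \frac{1}{8} \left(-4\right) = - \frac{1}{2} \approx -0.5$)
$Z{\left(p \right)} = p + \frac{1}{2 p}$ ($Z{\left(p \right)} = p - - \frac{1}{2 p} = p + \frac{1}{2 p}$)
$Z{\left(194 \right)} - 37989 = \left(194 + \frac{1}{2 \cdot 194}\right) - 37989 = \left(194 + \frac{1}{2} \cdot \frac{1}{194}\right) - 37989 = \left(194 + \frac{1}{388}\right) - 37989 = \frac{75273}{388} - 37989 = - \frac{14664459}{388}$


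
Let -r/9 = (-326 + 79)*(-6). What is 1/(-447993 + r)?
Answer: -1/461331 ≈ -2.1676e-6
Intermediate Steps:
r = -13338 (r = -9*(-326 + 79)*(-6) = -(-2223)*(-6) = -9*1482 = -13338)
1/(-447993 + r) = 1/(-447993 - 13338) = 1/(-461331) = -1/461331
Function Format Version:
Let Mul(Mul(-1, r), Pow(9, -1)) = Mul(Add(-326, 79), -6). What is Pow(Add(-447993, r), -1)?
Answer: Rational(-1, 461331) ≈ -2.1676e-6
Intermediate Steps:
r = -13338 (r = Mul(-9, Mul(Add(-326, 79), -6)) = Mul(-9, Mul(-247, -6)) = Mul(-9, 1482) = -13338)
Pow(Add(-447993, r), -1) = Pow(Add(-447993, -13338), -1) = Pow(-461331, -1) = Rational(-1, 461331)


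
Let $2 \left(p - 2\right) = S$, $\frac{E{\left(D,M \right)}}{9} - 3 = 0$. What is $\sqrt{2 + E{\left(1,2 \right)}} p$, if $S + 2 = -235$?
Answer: $- \frac{233 \sqrt{29}}{2} \approx -627.37$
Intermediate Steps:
$S = -237$ ($S = -2 - 235 = -237$)
$E{\left(D,M \right)} = 27$ ($E{\left(D,M \right)} = 27 + 9 \cdot 0 = 27 + 0 = 27$)
$p = - \frac{233}{2}$ ($p = 2 + \frac{1}{2} \left(-237\right) = 2 - \frac{237}{2} = - \frac{233}{2} \approx -116.5$)
$\sqrt{2 + E{\left(1,2 \right)}} p = \sqrt{2 + 27} \left(- \frac{233}{2}\right) = \sqrt{29} \left(- \frac{233}{2}\right) = - \frac{233 \sqrt{29}}{2}$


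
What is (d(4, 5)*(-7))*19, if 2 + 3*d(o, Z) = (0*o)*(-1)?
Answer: 266/3 ≈ 88.667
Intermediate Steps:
d(o, Z) = -⅔ (d(o, Z) = -⅔ + ((0*o)*(-1))/3 = -⅔ + (0*(-1))/3 = -⅔ + (⅓)*0 = -⅔ + 0 = -⅔)
(d(4, 5)*(-7))*19 = -⅔*(-7)*19 = (14/3)*19 = 266/3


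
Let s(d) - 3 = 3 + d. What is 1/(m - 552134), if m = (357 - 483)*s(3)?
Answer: -1/553268 ≈ -1.8074e-6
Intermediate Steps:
s(d) = 6 + d (s(d) = 3 + (3 + d) = 6 + d)
m = -1134 (m = (357 - 483)*(6 + 3) = -126*9 = -1134)
1/(m - 552134) = 1/(-1134 - 552134) = 1/(-553268) = -1/553268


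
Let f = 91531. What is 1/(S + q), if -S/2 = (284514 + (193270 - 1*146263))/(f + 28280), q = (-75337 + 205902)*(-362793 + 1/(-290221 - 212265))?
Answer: -20067783382/950572128867167043399 ≈ -2.1111e-11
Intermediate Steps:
q = -23801791039790435/502486 (q = 130565*(-362793 + 1/(-502486)) = 130565*(-362793 - 1/502486) = 130565*(-182298403399/502486) = -23801791039790435/502486 ≈ -4.7368e+10)
S = -221014/39937 (S = -2*(284514 + (193270 - 1*146263))/(91531 + 28280) = -2*(284514 + (193270 - 146263))/119811 = -2*(284514 + 47007)/119811 = -663042/119811 = -2*110507/39937 = -221014/39937 ≈ -5.5341)
1/(S + q) = 1/(-221014/39937 - 23801791039790435/502486) = 1/(-950572128867167043399/20067783382) = -20067783382/950572128867167043399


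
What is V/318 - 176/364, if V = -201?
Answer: -10761/9646 ≈ -1.1156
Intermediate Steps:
V/318 - 176/364 = -201/318 - 176/364 = -201*1/318 - 176*1/364 = -67/106 - 44/91 = -10761/9646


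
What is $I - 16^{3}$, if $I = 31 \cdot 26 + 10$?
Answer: $-3280$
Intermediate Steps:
$I = 816$ ($I = 806 + 10 = 816$)
$I - 16^{3} = 816 - 16^{3} = 816 - 4096 = -3280$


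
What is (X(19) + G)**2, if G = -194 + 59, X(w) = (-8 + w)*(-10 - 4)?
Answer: 83521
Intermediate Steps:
X(w) = 112 - 14*w (X(w) = (-8 + w)*(-14) = 112 - 14*w)
G = -135
(X(19) + G)**2 = ((112 - 14*19) - 135)**2 = ((112 - 266) - 135)**2 = (-154 - 135)**2 = (-289)**2 = 83521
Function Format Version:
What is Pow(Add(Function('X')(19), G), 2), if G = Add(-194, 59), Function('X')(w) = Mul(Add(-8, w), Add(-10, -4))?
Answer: 83521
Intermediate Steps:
Function('X')(w) = Add(112, Mul(-14, w)) (Function('X')(w) = Mul(Add(-8, w), -14) = Add(112, Mul(-14, w)))
G = -135
Pow(Add(Function('X')(19), G), 2) = Pow(Add(Add(112, Mul(-14, 19)), -135), 2) = Pow(Add(Add(112, -266), -135), 2) = Pow(Add(-154, -135), 2) = Pow(-289, 2) = 83521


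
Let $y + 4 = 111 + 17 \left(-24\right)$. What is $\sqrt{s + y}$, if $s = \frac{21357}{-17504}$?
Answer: $\frac{i \sqrt{5787326734}}{4376} \approx 17.384 i$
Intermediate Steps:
$y = -301$ ($y = -4 + \left(111 + 17 \left(-24\right)\right) = -4 + \left(111 - 408\right) = -4 - 297 = -301$)
$s = - \frac{21357}{17504}$ ($s = 21357 \left(- \frac{1}{17504}\right) = - \frac{21357}{17504} \approx -1.2201$)
$\sqrt{s + y} = \sqrt{- \frac{21357}{17504} - 301} = \sqrt{- \frac{5290061}{17504}} = \frac{i \sqrt{5787326734}}{4376}$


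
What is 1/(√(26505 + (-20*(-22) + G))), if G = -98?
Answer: √2983/8949 ≈ 0.0061031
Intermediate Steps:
1/(√(26505 + (-20*(-22) + G))) = 1/(√(26505 + (-20*(-22) - 98))) = 1/(√(26505 + (440 - 98))) = 1/(√(26505 + 342)) = 1/(√26847) = 1/(3*√2983) = √2983/8949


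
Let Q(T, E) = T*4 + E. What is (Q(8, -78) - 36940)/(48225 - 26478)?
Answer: -36986/21747 ≈ -1.7007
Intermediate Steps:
Q(T, E) = E + 4*T (Q(T, E) = 4*T + E = E + 4*T)
(Q(8, -78) - 36940)/(48225 - 26478) = ((-78 + 4*8) - 36940)/(48225 - 26478) = ((-78 + 32) - 36940)/21747 = (-46 - 36940)*(1/21747) = -36986*1/21747 = -36986/21747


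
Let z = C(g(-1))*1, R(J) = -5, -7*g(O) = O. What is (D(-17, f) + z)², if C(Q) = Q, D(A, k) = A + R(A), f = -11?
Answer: 23409/49 ≈ 477.73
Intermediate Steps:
g(O) = -O/7
D(A, k) = -5 + A (D(A, k) = A - 5 = -5 + A)
z = ⅐ (z = -⅐*(-1)*1 = (⅐)*1 = ⅐ ≈ 0.14286)
(D(-17, f) + z)² = ((-5 - 17) + ⅐)² = (-22 + ⅐)² = (-153/7)² = 23409/49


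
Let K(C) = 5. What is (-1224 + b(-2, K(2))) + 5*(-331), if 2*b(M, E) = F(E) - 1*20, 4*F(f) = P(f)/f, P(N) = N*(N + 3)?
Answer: -2888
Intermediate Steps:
P(N) = N*(3 + N)
F(f) = ¾ + f/4 (F(f) = ((f*(3 + f))/f)/4 = (3 + f)/4 = ¾ + f/4)
b(M, E) = -77/8 + E/8 (b(M, E) = ((¾ + E/4) - 1*20)/2 = ((¾ + E/4) - 20)/2 = (-77/4 + E/4)/2 = -77/8 + E/8)
(-1224 + b(-2, K(2))) + 5*(-331) = (-1224 + (-77/8 + (⅛)*5)) + 5*(-331) = (-1224 + (-77/8 + 5/8)) - 1655 = (-1224 - 9) - 1655 = -1233 - 1655 = -2888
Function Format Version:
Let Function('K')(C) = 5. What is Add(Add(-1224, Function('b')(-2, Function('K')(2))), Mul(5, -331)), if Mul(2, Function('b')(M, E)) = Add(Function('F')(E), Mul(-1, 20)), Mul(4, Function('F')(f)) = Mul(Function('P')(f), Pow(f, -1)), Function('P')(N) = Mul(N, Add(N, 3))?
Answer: -2888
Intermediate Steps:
Function('P')(N) = Mul(N, Add(3, N))
Function('F')(f) = Add(Rational(3, 4), Mul(Rational(1, 4), f)) (Function('F')(f) = Mul(Rational(1, 4), Mul(Mul(f, Add(3, f)), Pow(f, -1))) = Mul(Rational(1, 4), Add(3, f)) = Add(Rational(3, 4), Mul(Rational(1, 4), f)))
Function('b')(M, E) = Add(Rational(-77, 8), Mul(Rational(1, 8), E)) (Function('b')(M, E) = Mul(Rational(1, 2), Add(Add(Rational(3, 4), Mul(Rational(1, 4), E)), Mul(-1, 20))) = Mul(Rational(1, 2), Add(Add(Rational(3, 4), Mul(Rational(1, 4), E)), -20)) = Mul(Rational(1, 2), Add(Rational(-77, 4), Mul(Rational(1, 4), E))) = Add(Rational(-77, 8), Mul(Rational(1, 8), E)))
Add(Add(-1224, Function('b')(-2, Function('K')(2))), Mul(5, -331)) = Add(Add(-1224, Add(Rational(-77, 8), Mul(Rational(1, 8), 5))), Mul(5, -331)) = Add(Add(-1224, Add(Rational(-77, 8), Rational(5, 8))), -1655) = Add(Add(-1224, -9), -1655) = Add(-1233, -1655) = -2888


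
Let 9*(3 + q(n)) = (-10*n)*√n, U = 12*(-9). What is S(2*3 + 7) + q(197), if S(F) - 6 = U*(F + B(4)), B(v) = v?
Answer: -1833 - 1970*√197/9 ≈ -4905.3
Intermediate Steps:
U = -108
q(n) = -3 - 10*n^(3/2)/9 (q(n) = -3 + ((-10*n)*√n)/9 = -3 + (-10*n^(3/2))/9 = -3 - 10*n^(3/2)/9)
S(F) = -426 - 108*F (S(F) = 6 - 108*(F + 4) = 6 - 108*(4 + F) = 6 + (-432 - 108*F) = -426 - 108*F)
S(2*3 + 7) + q(197) = (-426 - 108*(2*3 + 7)) + (-3 - 1970*√197/9) = (-426 - 108*(6 + 7)) + (-3 - 1970*√197/9) = (-426 - 108*13) + (-3 - 1970*√197/9) = (-426 - 1404) + (-3 - 1970*√197/9) = -1830 + (-3 - 1970*√197/9) = -1833 - 1970*√197/9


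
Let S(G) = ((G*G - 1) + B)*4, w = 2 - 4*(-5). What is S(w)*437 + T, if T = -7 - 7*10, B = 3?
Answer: 849451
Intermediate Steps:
w = 22 (w = 2 + 20 = 22)
T = -77 (T = -7 - 70 = -77)
S(G) = 8 + 4*G² (S(G) = ((G*G - 1) + 3)*4 = ((G² - 1) + 3)*4 = ((-1 + G²) + 3)*4 = (2 + G²)*4 = 8 + 4*G²)
S(w)*437 + T = (8 + 4*22²)*437 - 77 = (8 + 4*484)*437 - 77 = (8 + 1936)*437 - 77 = 1944*437 - 77 = 849528 - 77 = 849451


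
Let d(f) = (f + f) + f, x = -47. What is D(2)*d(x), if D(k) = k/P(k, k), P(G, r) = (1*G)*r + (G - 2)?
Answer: -141/2 ≈ -70.500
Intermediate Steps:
P(G, r) = -2 + G + G*r (P(G, r) = G*r + (-2 + G) = -2 + G + G*r)
d(f) = 3*f (d(f) = 2*f + f = 3*f)
D(k) = k/(-2 + k + k²) (D(k) = k/(-2 + k + k*k) = k/(-2 + k + k²))
D(2)*d(x) = (2/(-2 + 2 + 2²))*(3*(-47)) = (2/(-2 + 2 + 4))*(-141) = (2/4)*(-141) = (2*(¼))*(-141) = (½)*(-141) = -141/2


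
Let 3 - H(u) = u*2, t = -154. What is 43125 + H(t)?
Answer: 43436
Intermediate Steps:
H(u) = 3 - 2*u (H(u) = 3 - u*2 = 3 - 2*u)
43125 + H(t) = 43125 + (3 - 2*(-154)) = 43125 + (3 + 308) = 43125 + 311 = 43436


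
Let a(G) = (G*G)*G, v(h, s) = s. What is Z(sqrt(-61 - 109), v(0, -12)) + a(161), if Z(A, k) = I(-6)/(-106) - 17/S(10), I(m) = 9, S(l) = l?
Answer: 1105918992/265 ≈ 4.1733e+6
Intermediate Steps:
a(G) = G**3 (a(G) = G**2*G = G**3)
Z(A, k) = -473/265 (Z(A, k) = 9/(-106) - 17/10 = 9*(-1/106) - 17*1/10 = -9/106 - 17/10 = -473/265)
Z(sqrt(-61 - 109), v(0, -12)) + a(161) = -473/265 + 161**3 = -473/265 + 4173281 = 1105918992/265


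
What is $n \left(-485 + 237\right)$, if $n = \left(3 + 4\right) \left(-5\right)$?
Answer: $8680$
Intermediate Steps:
$n = -35$ ($n = 7 \left(-5\right) = -35$)
$n \left(-485 + 237\right) = - 35 \left(-485 + 237\right) = \left(-35\right) \left(-248\right) = 8680$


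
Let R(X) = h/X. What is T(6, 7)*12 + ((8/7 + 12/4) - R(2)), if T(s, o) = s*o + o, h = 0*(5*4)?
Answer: 4145/7 ≈ 592.14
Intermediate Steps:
h = 0 (h = 0*20 = 0)
T(s, o) = o + o*s (T(s, o) = o*s + o = o + o*s)
R(X) = 0 (R(X) = 0/X = 0)
T(6, 7)*12 + ((8/7 + 12/4) - R(2)) = (7*(1 + 6))*12 + ((8/7 + 12/4) - 1*0) = (7*7)*12 + ((8*(⅐) + 12*(¼)) + 0) = 49*12 + ((8/7 + 3) + 0) = 588 + (29/7 + 0) = 588 + 29/7 = 4145/7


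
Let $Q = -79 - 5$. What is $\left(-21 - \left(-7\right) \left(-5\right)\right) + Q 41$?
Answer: $-3500$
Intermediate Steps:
$Q = -84$
$\left(-21 - \left(-7\right) \left(-5\right)\right) + Q 41 = \left(-21 - \left(-7\right) \left(-5\right)\right) - 3444 = \left(-21 - 35\right) - 3444 = -56 - 3444 = -3500$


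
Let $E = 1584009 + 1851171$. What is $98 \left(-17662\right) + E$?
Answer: $1704304$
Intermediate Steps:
$E = 3435180$
$98 \left(-17662\right) + E = 98 \left(-17662\right) + 3435180 = -1730876 + 3435180 = 1704304$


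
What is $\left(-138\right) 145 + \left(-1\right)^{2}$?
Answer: $-20009$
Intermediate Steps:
$\left(-138\right) 145 + \left(-1\right)^{2} = -20010 + 1 = -20009$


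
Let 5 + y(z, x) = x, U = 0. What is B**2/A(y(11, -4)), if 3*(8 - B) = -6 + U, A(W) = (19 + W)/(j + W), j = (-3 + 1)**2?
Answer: -50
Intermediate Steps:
y(z, x) = -5 + x
j = 4 (j = (-2)**2 = 4)
A(W) = (19 + W)/(4 + W)
B = 10 (B = 8 - (-6 + 0)/3 = 8 - 1/3*(-6) = 8 + 2 = 10)
B**2/A(y(11, -4)) = 10**2/(((19 + (-5 - 4))/(4 + (-5 - 4)))) = 100/(((19 - 9)/(4 - 9))) = 100/((10/(-5))) = 100/((-1/5*10)) = 100/(-2) = 100*(-1/2) = -50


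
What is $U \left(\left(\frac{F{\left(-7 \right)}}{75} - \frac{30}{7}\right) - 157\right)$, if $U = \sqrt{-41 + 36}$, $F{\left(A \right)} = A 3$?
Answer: $- \frac{28274 i \sqrt{5}}{175} \approx - 361.27 i$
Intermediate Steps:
$F{\left(A \right)} = 3 A$
$U = i \sqrt{5}$ ($U = \sqrt{-5} = i \sqrt{5} \approx 2.2361 i$)
$U \left(\left(\frac{F{\left(-7 \right)}}{75} - \frac{30}{7}\right) - 157\right) = i \sqrt{5} \left(\left(\frac{3 \left(-7\right)}{75} - \frac{30}{7}\right) - 157\right) = i \sqrt{5} \left(\left(\left(-21\right) \frac{1}{75} - \frac{30}{7}\right) - 157\right) = i \sqrt{5} \left(\left(- \frac{7}{25} - \frac{30}{7}\right) - 157\right) = i \sqrt{5} \left(- \frac{799}{175} - 157\right) = i \sqrt{5} \left(- \frac{28274}{175}\right) = - \frac{28274 i \sqrt{5}}{175}$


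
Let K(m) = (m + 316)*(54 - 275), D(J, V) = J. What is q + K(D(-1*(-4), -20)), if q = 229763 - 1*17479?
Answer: 141564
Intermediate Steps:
K(m) = -69836 - 221*m (K(m) = (316 + m)*(-221) = -69836 - 221*m)
q = 212284 (q = 229763 - 17479 = 212284)
q + K(D(-1*(-4), -20)) = 212284 + (-69836 - (-221)*(-4)) = 212284 + (-69836 - 221*4) = 212284 + (-69836 - 884) = 212284 - 70720 = 141564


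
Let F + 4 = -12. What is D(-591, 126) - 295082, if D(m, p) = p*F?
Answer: -297098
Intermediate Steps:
F = -16 (F = -4 - 12 = -16)
D(m, p) = -16*p (D(m, p) = p*(-16) = -16*p)
D(-591, 126) - 295082 = -16*126 - 295082 = -2016 - 295082 = -297098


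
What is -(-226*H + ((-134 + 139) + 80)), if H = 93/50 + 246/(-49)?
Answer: -979084/1225 ≈ -799.25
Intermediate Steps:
H = -7743/2450 (H = 93*(1/50) + 246*(-1/49) = 93/50 - 246/49 = -7743/2450 ≈ -3.1604)
-(-226*H + ((-134 + 139) + 80)) = -(-226*(-7743/2450) + ((-134 + 139) + 80)) = -(874959/1225 + (5 + 80)) = -(874959/1225 + 85) = -1*979084/1225 = -979084/1225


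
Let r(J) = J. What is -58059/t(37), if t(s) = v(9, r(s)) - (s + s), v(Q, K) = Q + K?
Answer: 58059/28 ≈ 2073.5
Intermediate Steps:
v(Q, K) = K + Q
t(s) = 9 - s (t(s) = (s + 9) - (s + s) = (9 + s) - 2*s = 9 - s)
-58059/t(37) = -58059/(9 - 1*37) = -58059/(9 - 37) = -58059/(-28) = -58059*(-1/28) = 58059/28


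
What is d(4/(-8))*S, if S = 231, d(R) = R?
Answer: -231/2 ≈ -115.50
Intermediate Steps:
d(4/(-8))*S = (4/(-8))*231 = (4*(-1/8))*231 = -1/2*231 = -231/2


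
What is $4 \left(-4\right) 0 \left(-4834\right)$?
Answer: $0$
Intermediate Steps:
$4 \left(-4\right) 0 \left(-4834\right) = \left(-16\right) 0 \left(-4834\right) = 0 \left(-4834\right) = 0$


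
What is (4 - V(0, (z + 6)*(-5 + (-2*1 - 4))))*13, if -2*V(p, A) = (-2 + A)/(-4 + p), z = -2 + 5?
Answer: 1729/8 ≈ 216.13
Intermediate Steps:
z = 3
V(p, A) = -(-2 + A)/(2*(-4 + p))
(4 - V(0, (z + 6)*(-5 + (-2*1 - 4))))*13 = (4 - (2 - (3 + 6)*(-5 + (-2*1 - 4)))/(2*(-4 + 0)))*13 = (4 - (2 - 9*(-5 + (-2 - 4)))/(2*(-4)))*13 = (4 - (-1)*(2 - 9*(-5 - 6))/(2*4))*13 = (4 - (-1)*(2 - 9*(-11))/(2*4))*13 = (4 - (-1)*(2 - 1*(-99))/(2*4))*13 = (4 - (-1)*(2 + 99)/(2*4))*13 = (4 - (-1)*101/(2*4))*13 = (4 - 1*(-101/8))*13 = (4 + 101/8)*13 = (133/8)*13 = 1729/8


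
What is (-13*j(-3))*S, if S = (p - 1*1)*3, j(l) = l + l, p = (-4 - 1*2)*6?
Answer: -8658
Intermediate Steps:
p = -36 (p = (-4 - 2)*6 = -6*6 = -36)
j(l) = 2*l
S = -111 (S = (-36 - 1*1)*3 = (-36 - 1)*3 = -37*3 = -111)
(-13*j(-3))*S = -26*(-3)*(-111) = -13*(-6)*(-111) = 78*(-111) = -8658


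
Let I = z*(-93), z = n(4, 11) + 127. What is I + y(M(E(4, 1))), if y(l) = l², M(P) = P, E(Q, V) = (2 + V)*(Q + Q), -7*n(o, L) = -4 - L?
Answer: -80040/7 ≈ -11434.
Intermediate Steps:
n(o, L) = 4/7 + L/7 (n(o, L) = -(-4 - L)/7 = 4/7 + L/7)
z = 904/7 (z = (4/7 + (⅐)*11) + 127 = (4/7 + 11/7) + 127 = 15/7 + 127 = 904/7 ≈ 129.14)
E(Q, V) = 2*Q*(2 + V) (E(Q, V) = (2 + V)*(2*Q) = 2*Q*(2 + V))
I = -84072/7 (I = (904/7)*(-93) = -84072/7 ≈ -12010.)
I + y(M(E(4, 1))) = -84072/7 + (2*4*(2 + 1))² = -84072/7 + (2*4*3)² = -84072/7 + 24² = -84072/7 + 576 = -80040/7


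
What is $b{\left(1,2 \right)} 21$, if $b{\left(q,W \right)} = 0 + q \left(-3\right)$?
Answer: $-63$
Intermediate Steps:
$b{\left(q,W \right)} = - 3 q$ ($b{\left(q,W \right)} = 0 - 3 q = - 3 q$)
$b{\left(1,2 \right)} 21 = \left(-3\right) 1 \cdot 21 = \left(-3\right) 21 = -63$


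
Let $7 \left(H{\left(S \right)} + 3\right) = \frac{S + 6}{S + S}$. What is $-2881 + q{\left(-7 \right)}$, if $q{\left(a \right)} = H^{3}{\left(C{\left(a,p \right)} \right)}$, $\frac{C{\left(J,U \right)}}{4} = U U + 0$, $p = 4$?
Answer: $- \frac{761776067}{262144} \approx -2905.9$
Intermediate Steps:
$C{\left(J,U \right)} = 4 U^{2}$ ($C{\left(J,U \right)} = 4 \left(U U + 0\right) = 4 \left(U^{2} + 0\right) = 4 U^{2}$)
$H{\left(S \right)} = -3 + \frac{6 + S}{14 S}$ ($H{\left(S \right)} = -3 + \frac{\left(S + 6\right) \frac{1}{S + S}}{7} = -3 + \frac{\left(6 + S\right) \frac{1}{2 S}}{7} = -3 + \frac{\frac{1}{2} \frac{1}{S} \left(6 + S\right)}{7} = -3 + \frac{6 + S}{14 S}$)
$q{\left(a \right)} = - \frac{6539203}{262144}$ ($q{\left(a \right)} = \left(\frac{6 - 41 \cdot 4 \cdot 4^{2}}{14 \cdot 4 \cdot 4^{2}}\right)^{3} = \left(\frac{6 - 41 \cdot 4 \cdot 16}{14 \cdot 4 \cdot 16}\right)^{3} = \left(\frac{6 - 2624}{14 \cdot 64}\right)^{3} = \left(\frac{1}{14} \cdot \frac{1}{64} \left(6 - 2624\right)\right)^{3} = \left(\frac{1}{14} \cdot \frac{1}{64} \left(-2618\right)\right)^{3} = \left(- \frac{187}{64}\right)^{3} = - \frac{6539203}{262144}$)
$-2881 + q{\left(-7 \right)} = -2881 - \frac{6539203}{262144} = - \frac{761776067}{262144}$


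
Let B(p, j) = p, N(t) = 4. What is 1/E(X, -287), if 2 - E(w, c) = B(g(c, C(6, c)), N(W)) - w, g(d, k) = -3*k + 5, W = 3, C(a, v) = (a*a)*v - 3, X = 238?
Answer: -1/30770 ≈ -3.2499e-5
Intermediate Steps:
C(a, v) = -3 + v*a² (C(a, v) = a²*v - 3 = v*a² - 3 = -3 + v*a²)
g(d, k) = 5 - 3*k
E(w, c) = -12 + w + 108*c (E(w, c) = 2 - ((5 - 3*(-3 + c*6²)) - w) = 2 - ((5 - 3*(-3 + c*36)) - w) = 2 - ((5 - 3*(-3 + 36*c)) - w) = 2 - ((5 + (9 - 108*c)) - w) = 2 - ((14 - 108*c) - w) = 2 - (14 - w - 108*c) = 2 + (-14 + w + 108*c) = -12 + w + 108*c)
1/E(X, -287) = 1/(-12 + 238 + 108*(-287)) = 1/(-12 + 238 - 30996) = 1/(-30770) = -1/30770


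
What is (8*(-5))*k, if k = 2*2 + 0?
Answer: -160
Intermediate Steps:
k = 4 (k = 4 + 0 = 4)
(8*(-5))*k = (8*(-5))*4 = -40*4 = -160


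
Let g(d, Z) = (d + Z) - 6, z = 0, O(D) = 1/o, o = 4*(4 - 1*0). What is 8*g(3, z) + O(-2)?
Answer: -383/16 ≈ -23.938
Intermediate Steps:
o = 16 (o = 4*(4 + 0) = 4*4 = 16)
O(D) = 1/16
g(d, Z) = -6 + Z + d (g(d, Z) = (Z + d) - 6 = -6 + Z + d)
8*g(3, z) + O(-2) = 8*(-6 + 0 + 3) + 1/16 = 8*(-3) + 1/16 = -24 + 1/16 = -383/16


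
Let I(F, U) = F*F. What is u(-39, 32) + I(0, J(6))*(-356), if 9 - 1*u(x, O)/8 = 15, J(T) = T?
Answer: -48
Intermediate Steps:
I(F, U) = F²
u(x, O) = -48 (u(x, O) = 72 - 8*15 = 72 - 120 = -48)
u(-39, 32) + I(0, J(6))*(-356) = -48 + 0²*(-356) = -48 + 0*(-356) = -48 + 0 = -48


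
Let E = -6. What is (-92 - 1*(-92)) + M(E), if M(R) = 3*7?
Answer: 21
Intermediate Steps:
M(R) = 21
(-92 - 1*(-92)) + M(E) = (-92 - 1*(-92)) + 21 = (-92 + 92) + 21 = 0 + 21 = 21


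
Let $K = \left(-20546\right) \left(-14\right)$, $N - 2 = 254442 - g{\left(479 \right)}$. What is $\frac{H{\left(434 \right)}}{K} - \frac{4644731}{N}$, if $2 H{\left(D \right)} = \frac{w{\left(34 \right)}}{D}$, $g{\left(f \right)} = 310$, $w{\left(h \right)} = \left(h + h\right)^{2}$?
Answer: $- \frac{72479500009471}{3965681526058} \approx -18.277$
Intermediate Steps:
$w{\left(h \right)} = 4 h^{2}$ ($w{\left(h \right)} = \left(2 h\right)^{2} = 4 h^{2}$)
$H{\left(D \right)} = \frac{2312}{D}$ ($H{\left(D \right)} = \frac{4 \cdot 34^{2} \frac{1}{D}}{2} = \frac{4 \cdot 1156 \frac{1}{D}}{2} = \frac{4624 \frac{1}{D}}{2} = \frac{2312}{D}$)
$N = 254134$ ($N = 2 + \left(254442 - 310\right) = 2 + 254132 = 254134$)
$K = 287644$
$\frac{H{\left(434 \right)}}{K} - \frac{4644731}{N} = \frac{2312 \cdot \frac{1}{434}}{287644} - \frac{4644731}{254134} = 2312 \cdot \frac{1}{434} \cdot \frac{1}{287644} - \frac{4644731}{254134} = \frac{1156}{217} \cdot \frac{1}{287644} - \frac{4644731}{254134} = \frac{289}{15604687} - \frac{4644731}{254134} = - \frac{72479500009471}{3965681526058}$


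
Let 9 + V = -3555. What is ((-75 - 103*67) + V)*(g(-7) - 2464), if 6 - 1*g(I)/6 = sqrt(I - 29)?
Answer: 25591120 + 379440*I ≈ 2.5591e+7 + 3.7944e+5*I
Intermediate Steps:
V = -3564 (V = -9 - 3555 = -3564)
g(I) = 36 - 6*sqrt(-29 + I) (g(I) = 36 - 6*sqrt(I - 29) = 36 - 6*sqrt(-29 + I))
((-75 - 103*67) + V)*(g(-7) - 2464) = ((-75 - 103*67) - 3564)*((36 - 6*sqrt(-29 - 7)) - 2464) = ((-75 - 6901) - 3564)*((36 - 36*I) - 2464) = (-6976 - 3564)*((36 - 36*I) - 2464) = -10540*((36 - 36*I) - 2464) = -10540*(-2428 - 36*I) = 25591120 + 379440*I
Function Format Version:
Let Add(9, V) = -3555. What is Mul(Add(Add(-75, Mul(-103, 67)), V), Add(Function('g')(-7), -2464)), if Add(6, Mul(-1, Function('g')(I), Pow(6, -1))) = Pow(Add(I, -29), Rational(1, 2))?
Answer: Add(25591120, Mul(379440, I)) ≈ Add(2.5591e+7, Mul(3.7944e+5, I))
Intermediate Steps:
V = -3564 (V = Add(-9, -3555) = -3564)
Function('g')(I) = Add(36, Mul(-6, Pow(Add(-29, I), Rational(1, 2)))) (Function('g')(I) = Add(36, Mul(-6, Pow(Add(I, -29), Rational(1, 2)))) = Add(36, Mul(-6, Pow(Add(-29, I), Rational(1, 2)))))
Mul(Add(Add(-75, Mul(-103, 67)), V), Add(Function('g')(-7), -2464)) = Mul(Add(Add(-75, Mul(-103, 67)), -3564), Add(Add(36, Mul(-6, Pow(Add(-29, -7), Rational(1, 2)))), -2464)) = Mul(Add(Add(-75, -6901), -3564), Add(Add(36, Mul(-6, Pow(-36, Rational(1, 2)))), -2464)) = Mul(Add(-6976, -3564), Add(Add(36, Mul(-6, Mul(6, I))), -2464)) = Mul(-10540, Add(Add(36, Mul(-36, I)), -2464)) = Mul(-10540, Add(-2428, Mul(-36, I))) = Add(25591120, Mul(379440, I))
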